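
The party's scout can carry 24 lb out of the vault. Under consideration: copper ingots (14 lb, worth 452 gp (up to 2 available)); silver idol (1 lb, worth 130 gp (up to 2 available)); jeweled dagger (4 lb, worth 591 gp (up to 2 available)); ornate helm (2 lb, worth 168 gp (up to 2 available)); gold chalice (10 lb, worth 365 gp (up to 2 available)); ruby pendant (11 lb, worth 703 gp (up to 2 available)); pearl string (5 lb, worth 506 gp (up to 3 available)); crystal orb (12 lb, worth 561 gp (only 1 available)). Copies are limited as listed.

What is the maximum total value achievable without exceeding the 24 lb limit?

2830

Taking the top-ratio items first gives 2×silver idol + 2×jeweled dagger + 2×ornate helm + 2×pearl string for 2790 (24 lb).
Dropping silver idol and 2×ornate helm frees 5 lb; slotting in pearl string (5 lb) lifts the total to 2830 at 24 lb.
Every other selection either busts 24 lb or exceeds an availability limit or fails to beat 2830.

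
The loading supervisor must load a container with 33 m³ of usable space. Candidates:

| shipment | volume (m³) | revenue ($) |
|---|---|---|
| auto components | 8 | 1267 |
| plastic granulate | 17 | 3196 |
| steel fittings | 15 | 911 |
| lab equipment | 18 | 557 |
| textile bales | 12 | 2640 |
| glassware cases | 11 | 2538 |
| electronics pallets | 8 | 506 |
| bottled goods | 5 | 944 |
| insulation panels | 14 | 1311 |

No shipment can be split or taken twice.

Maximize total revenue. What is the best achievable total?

The ratio heuristic lands on textile bales + glassware cases + bottled goods (6122) but leaves 5 m³ idle.
The 12 m³ tied up in textile bales is better spent on plastic granulate — total rises to 6678 (33 m³).
Next best is auto components + textile bales + glassware cases at 6445 (31 m³) — short by 233.

6678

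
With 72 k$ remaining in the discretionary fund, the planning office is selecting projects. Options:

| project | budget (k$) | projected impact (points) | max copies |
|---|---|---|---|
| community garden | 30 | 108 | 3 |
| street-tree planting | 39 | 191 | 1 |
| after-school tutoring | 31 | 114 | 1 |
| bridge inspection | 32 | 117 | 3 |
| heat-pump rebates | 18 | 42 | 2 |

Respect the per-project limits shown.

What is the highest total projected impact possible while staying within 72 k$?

A density-first pass picks street-tree planting + after-school tutoring — 305 at 70 k$.
The 31 k$ tied up in after-school tutoring is better spent on bridge inspection — total rises to 308 (71 k$).

308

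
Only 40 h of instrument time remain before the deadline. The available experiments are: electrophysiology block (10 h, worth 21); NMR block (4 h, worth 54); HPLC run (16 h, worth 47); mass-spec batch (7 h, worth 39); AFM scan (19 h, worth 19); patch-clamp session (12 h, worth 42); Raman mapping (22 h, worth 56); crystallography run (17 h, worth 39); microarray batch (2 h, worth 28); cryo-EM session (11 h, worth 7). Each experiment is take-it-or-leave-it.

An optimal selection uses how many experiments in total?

Optimal total is 189.
electrophysiology block + NMR block + HPLC run + mass-spec batch + microarray batch hits 189 at 39 h.
All optima have 5 experiments.

5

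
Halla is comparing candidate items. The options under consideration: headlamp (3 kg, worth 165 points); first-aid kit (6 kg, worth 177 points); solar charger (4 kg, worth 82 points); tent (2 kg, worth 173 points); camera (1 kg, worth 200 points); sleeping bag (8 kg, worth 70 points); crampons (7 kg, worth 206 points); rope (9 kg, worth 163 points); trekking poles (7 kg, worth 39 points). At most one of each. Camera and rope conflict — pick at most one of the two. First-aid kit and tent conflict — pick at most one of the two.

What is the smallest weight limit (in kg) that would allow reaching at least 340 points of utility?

3

Minimise kg subject to total utility ≥ 340.
tent + camera reaches 373 using 3 kg.
Any bundle with less than 3 kg falls short of 340.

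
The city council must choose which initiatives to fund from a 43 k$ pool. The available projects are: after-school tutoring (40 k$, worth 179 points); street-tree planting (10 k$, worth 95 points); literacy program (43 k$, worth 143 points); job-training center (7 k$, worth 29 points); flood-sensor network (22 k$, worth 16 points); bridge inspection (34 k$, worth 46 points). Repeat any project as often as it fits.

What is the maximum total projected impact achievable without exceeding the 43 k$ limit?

380

Density check — street-tree planting 9.50, after-school tutoring 4.47, job-training center 4.14, literacy program 3.33 are the best per k$.
4×street-tree planting uses 40 of the 43 k$ and totals 380.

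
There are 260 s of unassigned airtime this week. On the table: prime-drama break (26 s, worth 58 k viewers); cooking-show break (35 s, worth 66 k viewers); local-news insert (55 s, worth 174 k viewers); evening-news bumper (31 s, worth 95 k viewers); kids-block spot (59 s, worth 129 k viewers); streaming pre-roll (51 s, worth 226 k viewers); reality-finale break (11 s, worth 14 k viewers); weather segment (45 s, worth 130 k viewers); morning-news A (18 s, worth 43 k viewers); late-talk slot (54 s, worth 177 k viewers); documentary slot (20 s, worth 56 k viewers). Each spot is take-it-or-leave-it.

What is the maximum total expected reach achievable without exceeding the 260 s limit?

858

Density check — streaming pre-roll 4.43, late-talk slot 3.28, local-news insert 3.16 are the best per s.
Taking local-news insert + evening-news bumper + streaming pre-roll + weather segment + late-talk slot + documentary slot: 256 s used, 858 in expected reach.
Runner-up local-news insert + evening-news bumper + streaming pre-roll + weather segment + morning-news A + late-talk slot tops out at 845.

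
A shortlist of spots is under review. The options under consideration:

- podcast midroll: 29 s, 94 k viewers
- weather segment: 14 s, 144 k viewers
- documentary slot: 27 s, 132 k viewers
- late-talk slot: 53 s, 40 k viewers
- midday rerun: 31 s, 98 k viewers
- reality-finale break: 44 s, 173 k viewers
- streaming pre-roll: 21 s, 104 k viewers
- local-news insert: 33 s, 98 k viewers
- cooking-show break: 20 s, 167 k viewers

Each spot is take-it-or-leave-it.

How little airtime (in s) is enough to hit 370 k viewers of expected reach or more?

55

Look for the lowest-airtime combination reaching 370.
weather segment + streaming pre-roll + cooking-show break: 415 expected reach at 55 s.
Any bundle with less than 55 s falls short of 370.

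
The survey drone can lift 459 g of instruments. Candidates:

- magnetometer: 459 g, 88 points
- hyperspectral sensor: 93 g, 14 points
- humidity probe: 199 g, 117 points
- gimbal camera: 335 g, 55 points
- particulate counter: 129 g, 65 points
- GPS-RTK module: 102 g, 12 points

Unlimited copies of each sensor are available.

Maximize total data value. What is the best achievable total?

The ratio heuristic lands on 2×humidity probe (234) but leaves 61 g idle.
Replace humidity probe with 2×particulate counter: the trade gains 13 net, giving 247 at 457 g.

247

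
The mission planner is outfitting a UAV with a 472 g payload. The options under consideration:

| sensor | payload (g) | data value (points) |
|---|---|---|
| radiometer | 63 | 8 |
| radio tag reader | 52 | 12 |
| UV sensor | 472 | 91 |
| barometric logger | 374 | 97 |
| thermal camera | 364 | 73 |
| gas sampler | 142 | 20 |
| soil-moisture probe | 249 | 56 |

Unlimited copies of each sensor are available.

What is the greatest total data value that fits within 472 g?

109

Radio tag reader + barometric logger uses 426 of the 472 g and totals 109.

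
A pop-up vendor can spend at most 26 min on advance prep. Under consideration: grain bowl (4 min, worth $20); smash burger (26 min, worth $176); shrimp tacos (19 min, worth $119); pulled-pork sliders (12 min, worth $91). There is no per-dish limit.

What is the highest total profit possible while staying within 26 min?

182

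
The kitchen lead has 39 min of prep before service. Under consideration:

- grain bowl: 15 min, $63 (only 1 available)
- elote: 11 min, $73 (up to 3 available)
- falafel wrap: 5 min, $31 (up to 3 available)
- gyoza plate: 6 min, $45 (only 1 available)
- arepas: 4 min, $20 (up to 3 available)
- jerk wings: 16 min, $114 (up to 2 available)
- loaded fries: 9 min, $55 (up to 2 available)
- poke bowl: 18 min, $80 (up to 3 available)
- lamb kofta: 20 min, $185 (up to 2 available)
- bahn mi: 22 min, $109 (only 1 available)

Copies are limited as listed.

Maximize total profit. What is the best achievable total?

305

Density check — lamb kofta 9.25, gyoza plate 7.50, jerk wings 7.12 are the best per min.
A density-first pass picks elote + gyoza plate + lamb kofta — 303 at 37 min.
Replace elote with arepas + loaded fries: the trade gains 2 net, giving 305 at 39 min.
Every other selection either busts 39 min or exceeds an availability limit or fails to beat 305.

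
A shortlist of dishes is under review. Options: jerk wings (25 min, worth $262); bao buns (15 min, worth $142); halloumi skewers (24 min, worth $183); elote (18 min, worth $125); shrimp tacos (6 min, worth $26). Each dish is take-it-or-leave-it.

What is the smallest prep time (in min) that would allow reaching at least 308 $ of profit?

39

Look for the lowest-prep combination reaching 308.
bao buns + halloumi skewers reaches 325 using 39 min.
Any bundle with less than 39 min falls short of 308.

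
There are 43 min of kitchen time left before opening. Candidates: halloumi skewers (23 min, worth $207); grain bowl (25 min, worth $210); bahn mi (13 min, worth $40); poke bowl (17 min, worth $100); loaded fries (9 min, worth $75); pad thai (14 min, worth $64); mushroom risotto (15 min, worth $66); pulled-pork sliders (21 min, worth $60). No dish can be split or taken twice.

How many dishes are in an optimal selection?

2

Best achievable profit is 310.
grain bowl + poke bowl hits 310 at 42 min.
Any selection reaching 310 contains exactly 2 dishes.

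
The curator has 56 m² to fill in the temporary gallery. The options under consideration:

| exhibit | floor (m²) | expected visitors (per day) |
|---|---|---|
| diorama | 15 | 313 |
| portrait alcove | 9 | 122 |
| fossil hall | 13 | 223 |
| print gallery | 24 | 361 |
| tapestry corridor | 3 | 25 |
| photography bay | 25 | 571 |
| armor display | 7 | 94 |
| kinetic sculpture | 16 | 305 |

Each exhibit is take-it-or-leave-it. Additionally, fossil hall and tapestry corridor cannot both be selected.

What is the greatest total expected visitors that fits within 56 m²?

By expected visitors per m²: photography bay 22.84, diorama 20.87, kinetic sculpture 19.06, fossil hall 17.15 lead.
Taking diorama + photography bay + kinetic sculpture: 56 m² used, 1189 in expected visitors.

1189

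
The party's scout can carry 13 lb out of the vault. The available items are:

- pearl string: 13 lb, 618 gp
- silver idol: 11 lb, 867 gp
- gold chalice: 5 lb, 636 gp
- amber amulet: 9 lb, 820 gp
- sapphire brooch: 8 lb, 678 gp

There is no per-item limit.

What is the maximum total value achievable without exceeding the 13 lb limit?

A density-first pass picks 2×gold chalice — 1272 at 10 lb.
Dropping gold chalice frees 5 lb; slotting in sapphire brooch (8 lb) lifts the total to 1314 at 13 lb.

1314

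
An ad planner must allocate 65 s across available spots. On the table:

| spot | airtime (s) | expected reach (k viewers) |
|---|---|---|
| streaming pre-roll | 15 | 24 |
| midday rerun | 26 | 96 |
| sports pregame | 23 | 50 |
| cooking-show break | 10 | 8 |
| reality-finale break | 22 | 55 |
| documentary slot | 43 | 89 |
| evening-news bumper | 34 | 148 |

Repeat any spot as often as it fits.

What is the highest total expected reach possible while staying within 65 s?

Midday rerun + evening-news bumper uses 60 of the 65 s and totals 244.

244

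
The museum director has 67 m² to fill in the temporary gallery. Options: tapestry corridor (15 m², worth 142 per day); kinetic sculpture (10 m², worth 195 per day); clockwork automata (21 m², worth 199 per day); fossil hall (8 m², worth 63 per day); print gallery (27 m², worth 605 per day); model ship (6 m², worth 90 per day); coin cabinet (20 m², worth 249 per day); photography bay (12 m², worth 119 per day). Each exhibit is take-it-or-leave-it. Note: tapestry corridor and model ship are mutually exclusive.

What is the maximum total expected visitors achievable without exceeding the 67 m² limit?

The ratio ordering already packs tightly: kinetic sculpture + print gallery + model ship + coin cabinet, 63 m², 1139.

1139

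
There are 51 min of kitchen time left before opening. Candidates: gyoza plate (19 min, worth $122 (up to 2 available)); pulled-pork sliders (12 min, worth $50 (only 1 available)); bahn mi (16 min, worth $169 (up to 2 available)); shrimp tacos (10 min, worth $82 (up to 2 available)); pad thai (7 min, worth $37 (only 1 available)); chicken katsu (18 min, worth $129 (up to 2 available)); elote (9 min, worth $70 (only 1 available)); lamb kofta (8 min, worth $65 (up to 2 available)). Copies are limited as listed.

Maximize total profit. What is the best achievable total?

490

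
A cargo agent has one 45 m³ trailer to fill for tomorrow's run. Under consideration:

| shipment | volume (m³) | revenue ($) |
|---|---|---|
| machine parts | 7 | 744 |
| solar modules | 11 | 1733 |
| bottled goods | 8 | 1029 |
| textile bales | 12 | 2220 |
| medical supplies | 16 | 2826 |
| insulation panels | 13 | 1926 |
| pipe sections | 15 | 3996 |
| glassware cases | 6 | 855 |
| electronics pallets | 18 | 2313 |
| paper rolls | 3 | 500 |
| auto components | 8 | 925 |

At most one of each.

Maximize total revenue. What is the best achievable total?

Greedy by ratio would take textile bales + medical supplies + pipe sections: 43 m³ used, total 9042.
Replace textile bales with solar modules + paper rolls: the trade gains 13 net, giving 9055 at 45 m³.
An exhaustive check of the 2048 subsets confirms 9055.

9055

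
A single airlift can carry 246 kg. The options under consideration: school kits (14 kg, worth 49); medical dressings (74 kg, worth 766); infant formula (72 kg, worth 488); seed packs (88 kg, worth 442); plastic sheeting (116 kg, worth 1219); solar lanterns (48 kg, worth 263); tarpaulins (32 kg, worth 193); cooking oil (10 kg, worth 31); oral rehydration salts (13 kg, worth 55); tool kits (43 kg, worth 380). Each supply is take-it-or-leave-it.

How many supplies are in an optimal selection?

4

Optimal total is 2420.
One optimal bundle: medical dressings + plastic sheeting + oral rehydration salts + tool kits (246 kg).
Every optimal selection uses 4 supplies.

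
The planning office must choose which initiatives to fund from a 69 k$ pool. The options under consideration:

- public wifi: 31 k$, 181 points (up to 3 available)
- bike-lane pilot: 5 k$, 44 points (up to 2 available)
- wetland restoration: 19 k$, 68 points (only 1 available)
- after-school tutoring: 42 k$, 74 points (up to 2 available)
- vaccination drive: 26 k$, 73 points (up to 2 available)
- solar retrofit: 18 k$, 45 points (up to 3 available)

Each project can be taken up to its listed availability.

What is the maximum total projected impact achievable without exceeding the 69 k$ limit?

Greedy by ratio would take public wifi + 2×bike-lane pilot + wetland restoration: 60 k$ used, total 337.
Dropping bike-lane pilot and wetland restoration frees 24 k$; slotting in public wifi (31 k$) lifts the total to 406 at 67 k$.
The spare 2 k$ is too small for any remaining project, and no exchange beats 406.

406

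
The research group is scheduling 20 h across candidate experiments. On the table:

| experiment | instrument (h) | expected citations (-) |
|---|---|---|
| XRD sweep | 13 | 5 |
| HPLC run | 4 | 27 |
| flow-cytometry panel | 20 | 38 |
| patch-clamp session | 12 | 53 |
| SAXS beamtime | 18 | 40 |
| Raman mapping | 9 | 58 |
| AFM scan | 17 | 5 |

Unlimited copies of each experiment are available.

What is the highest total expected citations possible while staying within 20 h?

135

5×HPLC run uses 20 of the 20 h and totals 135.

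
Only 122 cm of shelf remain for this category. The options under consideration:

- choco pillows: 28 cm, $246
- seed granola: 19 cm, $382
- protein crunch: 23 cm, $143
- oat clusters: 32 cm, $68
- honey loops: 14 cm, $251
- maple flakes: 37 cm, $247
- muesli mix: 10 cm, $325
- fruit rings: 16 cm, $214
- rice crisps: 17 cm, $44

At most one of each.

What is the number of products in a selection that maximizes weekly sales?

6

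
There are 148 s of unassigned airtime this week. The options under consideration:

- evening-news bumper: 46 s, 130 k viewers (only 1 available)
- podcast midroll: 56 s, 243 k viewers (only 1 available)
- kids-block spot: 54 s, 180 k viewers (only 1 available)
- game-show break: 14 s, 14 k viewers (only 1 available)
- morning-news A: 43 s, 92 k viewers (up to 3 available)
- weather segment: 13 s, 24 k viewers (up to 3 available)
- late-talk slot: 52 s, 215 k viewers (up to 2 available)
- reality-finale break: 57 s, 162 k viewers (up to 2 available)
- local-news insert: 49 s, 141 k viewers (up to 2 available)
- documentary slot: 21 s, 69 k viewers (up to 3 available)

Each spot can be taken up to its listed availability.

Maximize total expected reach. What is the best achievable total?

The ratio heuristic lands on podcast midroll + weather segment + late-talk slot + documentary slot (551) but leaves 6 s idle.
The 69 s tied up in podcast midroll and weather segment is better spent on late-talk slot + documentary slot — total rises to 568 (146 s).
No other feasible combination exceeds 568.

568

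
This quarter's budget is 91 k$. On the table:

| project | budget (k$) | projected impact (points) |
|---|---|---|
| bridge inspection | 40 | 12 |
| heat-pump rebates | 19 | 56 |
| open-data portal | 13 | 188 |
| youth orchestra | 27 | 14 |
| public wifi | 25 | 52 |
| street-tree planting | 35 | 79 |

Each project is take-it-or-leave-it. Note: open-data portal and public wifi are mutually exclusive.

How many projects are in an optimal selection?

Best achievable projected impact is 323.
One optimal bundle: heat-pump rebates + open-data portal + street-tree planting (67 k$).
Any selection reaching 323 contains exactly 3 projects.

3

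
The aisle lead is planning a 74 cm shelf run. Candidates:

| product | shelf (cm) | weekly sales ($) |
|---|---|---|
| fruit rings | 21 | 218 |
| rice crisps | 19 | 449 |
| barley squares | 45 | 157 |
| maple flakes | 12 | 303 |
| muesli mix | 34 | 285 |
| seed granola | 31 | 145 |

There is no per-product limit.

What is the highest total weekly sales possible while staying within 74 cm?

1818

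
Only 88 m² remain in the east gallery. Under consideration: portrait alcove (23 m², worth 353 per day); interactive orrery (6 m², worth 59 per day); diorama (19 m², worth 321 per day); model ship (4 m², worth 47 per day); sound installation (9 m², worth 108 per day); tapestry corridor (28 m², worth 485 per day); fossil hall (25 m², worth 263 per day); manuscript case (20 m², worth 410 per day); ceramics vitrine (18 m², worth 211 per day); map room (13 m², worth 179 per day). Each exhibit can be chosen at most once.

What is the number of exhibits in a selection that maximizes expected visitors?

5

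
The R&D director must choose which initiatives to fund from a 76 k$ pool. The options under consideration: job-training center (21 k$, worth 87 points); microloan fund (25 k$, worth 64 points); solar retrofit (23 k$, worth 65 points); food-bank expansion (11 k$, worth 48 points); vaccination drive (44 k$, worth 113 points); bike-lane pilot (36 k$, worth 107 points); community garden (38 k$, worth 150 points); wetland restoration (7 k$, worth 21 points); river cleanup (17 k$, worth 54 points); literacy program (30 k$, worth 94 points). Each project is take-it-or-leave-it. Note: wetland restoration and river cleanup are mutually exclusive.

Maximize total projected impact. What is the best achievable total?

291

Ranking by ratio (projected impact/k$): food-bank expansion 4.36, job-training center 4.14, community garden 3.95, river cleanup 3.18.
Greedy by ratio would take job-training center + food-bank expansion + community garden: 70 k$ used, total 285.
Dropping food-bank expansion frees 11 k$; slotting in river cleanup (17 k$) lifts the total to 291 at 76 k$.
That's the maximum — no feasible swap from here does better than 291.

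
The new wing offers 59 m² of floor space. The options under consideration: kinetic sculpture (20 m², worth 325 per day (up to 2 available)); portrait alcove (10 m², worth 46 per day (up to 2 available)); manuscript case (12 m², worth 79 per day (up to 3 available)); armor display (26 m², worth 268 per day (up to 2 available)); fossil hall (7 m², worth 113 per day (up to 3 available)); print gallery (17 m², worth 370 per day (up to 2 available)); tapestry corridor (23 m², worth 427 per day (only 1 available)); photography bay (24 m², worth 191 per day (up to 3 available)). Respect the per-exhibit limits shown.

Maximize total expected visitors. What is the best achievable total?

1167

By expected visitors per m²: print gallery 21.76, tapestry corridor 18.57, kinetic sculpture 16.25, fossil hall 16.14 lead.
2×print gallery + tapestry corridor uses 57 of the 59 m² and totals 1167.
Nothing else within 59 m² beats 1167.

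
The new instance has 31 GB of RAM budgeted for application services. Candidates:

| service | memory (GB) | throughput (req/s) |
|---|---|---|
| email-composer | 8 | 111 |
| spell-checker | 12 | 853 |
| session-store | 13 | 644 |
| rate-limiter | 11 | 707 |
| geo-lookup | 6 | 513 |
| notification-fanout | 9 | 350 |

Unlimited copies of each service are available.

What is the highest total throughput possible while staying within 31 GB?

The ratio ordering already packs tightly: 5×geo-lookup, 30 GB, 2565.
That's the maximum — no swap from here does better than 2565.

2565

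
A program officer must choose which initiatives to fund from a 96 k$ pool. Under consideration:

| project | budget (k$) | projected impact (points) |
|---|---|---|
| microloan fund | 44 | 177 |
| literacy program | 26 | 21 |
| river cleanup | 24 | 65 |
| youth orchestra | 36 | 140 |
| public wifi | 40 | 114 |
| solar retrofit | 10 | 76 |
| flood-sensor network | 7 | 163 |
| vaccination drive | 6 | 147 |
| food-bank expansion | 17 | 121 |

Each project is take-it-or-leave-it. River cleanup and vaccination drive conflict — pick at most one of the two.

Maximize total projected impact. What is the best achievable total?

Density check — vaccination drive 24.50, flood-sensor network 23.29, solar retrofit 7.60, food-bank expansion 7.12 are the best per k$.
Best packing: microloan fund + solar retrofit + flood-sensor network + vaccination drive + food-bank expansion — 84 k$, 684 total.

684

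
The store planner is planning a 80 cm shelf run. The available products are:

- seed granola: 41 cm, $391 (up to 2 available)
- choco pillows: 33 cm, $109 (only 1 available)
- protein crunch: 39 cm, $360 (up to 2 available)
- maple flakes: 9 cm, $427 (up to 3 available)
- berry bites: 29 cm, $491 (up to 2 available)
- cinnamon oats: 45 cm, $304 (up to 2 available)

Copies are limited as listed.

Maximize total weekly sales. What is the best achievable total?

Ranking by ratio (weekly sales/cm): maple flakes 47.44, berry bites 16.93, seed granola 9.54.
A density-first pass picks 3×maple flakes + berry bites — 1772 at 56 cm.
The 9 cm tied up in maple flakes is better spent on berry bites — total rises to 1836 (76 cm).

1836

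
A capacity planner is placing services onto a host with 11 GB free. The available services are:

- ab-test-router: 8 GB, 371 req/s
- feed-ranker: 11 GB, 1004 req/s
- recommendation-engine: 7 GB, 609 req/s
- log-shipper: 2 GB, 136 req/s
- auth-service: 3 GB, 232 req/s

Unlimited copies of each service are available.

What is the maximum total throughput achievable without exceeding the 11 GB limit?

By throughput per GB: feed-ranker 91.27, recommendation-engine 87.00, auth-service 77.33, log-shipper 68.00 lead.
Feed-ranker uses 11 of the 11 GB and totals 1004.
Every other selection either busts 11 GB or fails to beat 1004.

1004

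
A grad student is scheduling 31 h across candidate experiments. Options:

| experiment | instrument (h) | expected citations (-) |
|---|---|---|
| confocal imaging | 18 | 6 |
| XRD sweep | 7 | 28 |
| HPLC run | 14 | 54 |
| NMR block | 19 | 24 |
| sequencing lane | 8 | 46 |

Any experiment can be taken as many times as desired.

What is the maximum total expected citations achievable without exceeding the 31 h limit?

166

By expected citations per h: sequencing lane 5.75, XRD sweep 4.00, HPLC run 3.86 lead.
The ratio ordering already packs tightly: XRD sweep + 3×sequencing lane, 31 h, 166.
Every other selection either busts 31 h or fails to beat 166.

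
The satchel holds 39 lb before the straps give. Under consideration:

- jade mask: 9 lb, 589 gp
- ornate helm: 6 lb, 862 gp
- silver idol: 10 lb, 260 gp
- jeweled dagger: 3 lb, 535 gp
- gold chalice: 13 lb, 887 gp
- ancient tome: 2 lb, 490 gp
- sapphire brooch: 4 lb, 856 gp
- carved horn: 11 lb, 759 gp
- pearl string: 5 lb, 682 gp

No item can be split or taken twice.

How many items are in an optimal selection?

Best achievable value is 4389.
One optimal bundle: ornate helm + jeweled dagger + gold chalice + ancient tome + sapphire brooch + carved horn (39 lb).
Every optimal selection uses 6 items.

6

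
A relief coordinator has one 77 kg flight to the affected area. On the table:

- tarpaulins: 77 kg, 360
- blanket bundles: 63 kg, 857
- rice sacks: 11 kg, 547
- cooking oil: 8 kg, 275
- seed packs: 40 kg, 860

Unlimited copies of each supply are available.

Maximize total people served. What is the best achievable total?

By people served per kg: rice sacks 49.73, cooking oil 34.38, seed packs 21.50, blanket bundles 13.60 lead.
Taking 7×rice sacks: 77 kg used, 3829 in people served.
No other feasible combination exceeds 3829.

3829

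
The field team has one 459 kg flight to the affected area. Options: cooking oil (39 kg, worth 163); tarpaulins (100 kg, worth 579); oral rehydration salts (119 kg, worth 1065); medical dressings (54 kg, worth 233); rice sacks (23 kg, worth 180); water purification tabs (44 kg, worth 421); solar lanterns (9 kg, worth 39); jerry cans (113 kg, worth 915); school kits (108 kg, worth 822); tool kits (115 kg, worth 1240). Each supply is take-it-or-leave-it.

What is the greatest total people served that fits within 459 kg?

Density check — tool kits 10.78, water purification tabs 9.57, oral rehydration salts 8.95, jerry cans 8.10 are the best per kg.
Filling by ratio: oral rehydration salts + rice sacks + water purification tabs + solar lanterns + jerry cans + tool kits for 3860, with 36 kg left unused.
The 76 kg tied up in rice sacks and water purification tabs and solar lanterns is better spent on school kits — total rises to 4042 (455 kg).
The closest alternative, cooking oil + oral rehydration salts + rice sacks + water purification tabs + jerry cans + tool kits, reaches only 3984.

4042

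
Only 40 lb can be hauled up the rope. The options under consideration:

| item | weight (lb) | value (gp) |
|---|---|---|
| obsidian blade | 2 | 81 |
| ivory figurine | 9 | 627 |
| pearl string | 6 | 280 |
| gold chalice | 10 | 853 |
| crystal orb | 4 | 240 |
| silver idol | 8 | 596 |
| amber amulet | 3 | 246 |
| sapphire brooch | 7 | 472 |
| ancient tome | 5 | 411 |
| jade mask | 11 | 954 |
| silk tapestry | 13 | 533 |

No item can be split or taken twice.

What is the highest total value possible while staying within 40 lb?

3176

Taking the top-ratio items first gives obsidian blade + gold chalice + silver idol + amber amulet + ancient tome + jade mask for 3141 (39 lb).
Dropping obsidian blade and silver idol frees 10 lb; slotting in crystal orb + sapphire brooch (11 lb) lifts the total to 3176 at 40 lb.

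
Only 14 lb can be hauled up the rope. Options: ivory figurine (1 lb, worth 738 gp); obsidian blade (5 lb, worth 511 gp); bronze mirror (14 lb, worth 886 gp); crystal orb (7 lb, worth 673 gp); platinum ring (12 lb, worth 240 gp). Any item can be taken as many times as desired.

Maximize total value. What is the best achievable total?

10332

Taking 14×ivory figurine: 14 lb used, 10332 in value.
That's the maximum — no swap from here does better than 10332.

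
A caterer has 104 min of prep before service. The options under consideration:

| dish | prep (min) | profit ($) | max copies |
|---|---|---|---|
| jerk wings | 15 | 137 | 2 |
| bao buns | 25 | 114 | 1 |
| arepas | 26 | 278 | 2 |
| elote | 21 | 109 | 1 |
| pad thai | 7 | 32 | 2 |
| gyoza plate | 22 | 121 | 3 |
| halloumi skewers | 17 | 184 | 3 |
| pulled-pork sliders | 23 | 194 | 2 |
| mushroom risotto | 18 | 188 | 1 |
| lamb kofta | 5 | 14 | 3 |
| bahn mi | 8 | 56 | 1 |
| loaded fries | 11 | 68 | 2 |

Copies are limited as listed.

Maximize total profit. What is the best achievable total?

1112

By profit per min: halloumi skewers 10.82, arepas 10.69, mushroom risotto 10.44, jerk wings 9.13 lead.
Filling by ratio: 2×arepas + 3×halloumi skewers for 1108, with 1 min left unused.
Dropping halloumi skewers frees 17 min; slotting in mushroom risotto (18 min) lifts the total to 1112 at 104 min.
That's the maximum — no swap from here does better than 1112.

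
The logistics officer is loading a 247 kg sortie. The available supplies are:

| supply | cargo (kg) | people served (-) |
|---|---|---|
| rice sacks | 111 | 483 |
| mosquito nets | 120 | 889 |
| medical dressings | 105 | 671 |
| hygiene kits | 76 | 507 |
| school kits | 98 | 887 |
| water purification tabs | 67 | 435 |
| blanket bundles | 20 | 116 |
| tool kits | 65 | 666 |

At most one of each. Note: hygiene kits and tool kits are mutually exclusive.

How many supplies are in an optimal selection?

3

Best achievable people served is 1988.
One optimal bundle: school kits + water purification tabs + tool kits (230 kg).
All optima have 3 supplies.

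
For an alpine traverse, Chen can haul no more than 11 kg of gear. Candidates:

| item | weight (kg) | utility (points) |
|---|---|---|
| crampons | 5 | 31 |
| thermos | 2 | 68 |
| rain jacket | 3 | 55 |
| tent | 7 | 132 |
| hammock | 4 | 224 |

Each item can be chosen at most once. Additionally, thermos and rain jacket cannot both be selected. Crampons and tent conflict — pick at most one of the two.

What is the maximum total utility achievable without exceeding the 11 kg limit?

356

Tent + hammock uses 11 of the 11 kg and totals 356.
Next best is crampons + thermos + hammock at 323 (11 kg) — short by 33.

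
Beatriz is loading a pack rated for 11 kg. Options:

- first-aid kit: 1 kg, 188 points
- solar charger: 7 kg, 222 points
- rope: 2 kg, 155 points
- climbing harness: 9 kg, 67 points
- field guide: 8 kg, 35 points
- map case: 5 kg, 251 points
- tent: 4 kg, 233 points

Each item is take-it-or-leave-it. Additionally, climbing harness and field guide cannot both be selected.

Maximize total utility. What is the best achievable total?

672

By utility per kg: first-aid kit 188.00, rope 77.50, tent 58.25 lead.
Greedy by ratio would take first-aid kit + rope + tent: 7 kg used, total 576.
Dropping rope frees 2 kg; slotting in map case (5 kg) lifts the total to 672 at 10 kg.
Next best is rope + map case + tent at 639 (11 kg) — short by 33.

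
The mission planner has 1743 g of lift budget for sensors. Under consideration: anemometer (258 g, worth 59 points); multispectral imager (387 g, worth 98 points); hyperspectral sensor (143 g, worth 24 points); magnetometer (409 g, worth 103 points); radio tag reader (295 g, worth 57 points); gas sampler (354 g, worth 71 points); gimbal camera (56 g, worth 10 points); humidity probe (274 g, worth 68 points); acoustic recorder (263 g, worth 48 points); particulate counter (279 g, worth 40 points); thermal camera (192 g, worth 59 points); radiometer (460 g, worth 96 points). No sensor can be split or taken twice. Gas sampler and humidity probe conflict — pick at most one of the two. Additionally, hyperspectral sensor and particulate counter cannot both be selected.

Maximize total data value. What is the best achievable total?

424

Ranking by ratio (data value/g): thermal camera 0.31, multispectral imager 0.25, magnetometer 0.25.
A density-first pass picks anemometer + multispectral imager + hyperspectral sensor + magnetometer + gimbal camera + humidity probe + thermal camera — 421 at 1719 g.
Replace anemometer and hyperspectral sensor and gimbal camera with radiometer: the trade gains 3 net, giving 424 at 1722 g.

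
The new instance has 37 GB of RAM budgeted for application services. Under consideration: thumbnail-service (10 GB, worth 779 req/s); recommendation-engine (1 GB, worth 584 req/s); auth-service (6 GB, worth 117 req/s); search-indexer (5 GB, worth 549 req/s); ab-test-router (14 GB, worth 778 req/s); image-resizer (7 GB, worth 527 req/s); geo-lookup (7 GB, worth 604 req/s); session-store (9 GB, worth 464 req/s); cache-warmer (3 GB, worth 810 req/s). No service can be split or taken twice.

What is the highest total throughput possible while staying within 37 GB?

Taking thumbnail-service + recommendation-engine + search-indexer + image-resizer + geo-lookup + cache-warmer: 33 GB used, 3853 in throughput.
Every other selection either busts 37 GB or fails to beat 3853.

3853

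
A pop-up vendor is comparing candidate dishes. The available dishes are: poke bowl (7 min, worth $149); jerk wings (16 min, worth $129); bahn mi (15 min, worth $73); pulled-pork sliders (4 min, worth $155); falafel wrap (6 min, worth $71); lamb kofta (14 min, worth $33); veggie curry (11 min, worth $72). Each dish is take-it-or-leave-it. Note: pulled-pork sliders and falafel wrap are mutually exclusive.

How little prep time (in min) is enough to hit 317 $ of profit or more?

Look for the lowest-prep combination reaching 317.
Taking poke bowl + pulled-pork sliders + veggie curry gives 376 (≥ 317) for 22 min.
Any bundle with less than 22 min falls short of 317.

22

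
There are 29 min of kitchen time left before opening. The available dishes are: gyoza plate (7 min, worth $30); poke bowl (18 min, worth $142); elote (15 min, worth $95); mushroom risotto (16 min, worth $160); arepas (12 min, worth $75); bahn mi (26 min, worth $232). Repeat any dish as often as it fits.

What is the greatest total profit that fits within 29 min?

235

Taking mushroom risotto + arepas: 28 min used, 235 in profit.
No other feasible combination exceeds 235.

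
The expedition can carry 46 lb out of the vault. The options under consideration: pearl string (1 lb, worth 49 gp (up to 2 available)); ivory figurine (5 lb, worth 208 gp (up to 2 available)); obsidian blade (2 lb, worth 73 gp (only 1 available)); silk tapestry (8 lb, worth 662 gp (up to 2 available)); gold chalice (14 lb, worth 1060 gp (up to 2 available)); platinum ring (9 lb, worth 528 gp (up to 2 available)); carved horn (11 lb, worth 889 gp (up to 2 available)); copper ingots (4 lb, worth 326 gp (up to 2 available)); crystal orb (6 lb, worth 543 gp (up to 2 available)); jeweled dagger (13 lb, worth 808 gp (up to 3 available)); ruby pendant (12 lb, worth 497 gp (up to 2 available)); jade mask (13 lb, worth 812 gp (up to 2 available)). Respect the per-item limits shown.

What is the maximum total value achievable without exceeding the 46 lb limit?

3852

Greedy by ratio would take pearl string + 2×silk tapestry + platinum ring + 2×copper ingots + 2×crystal orb: 46 lb used, total 3639.
Reworking the packing: silk tapestry + 2×carved horn + copper ingots + 2×crystal orb uses 46 lb and improves the total to 3852.
No other feasible combination exceeds 3852.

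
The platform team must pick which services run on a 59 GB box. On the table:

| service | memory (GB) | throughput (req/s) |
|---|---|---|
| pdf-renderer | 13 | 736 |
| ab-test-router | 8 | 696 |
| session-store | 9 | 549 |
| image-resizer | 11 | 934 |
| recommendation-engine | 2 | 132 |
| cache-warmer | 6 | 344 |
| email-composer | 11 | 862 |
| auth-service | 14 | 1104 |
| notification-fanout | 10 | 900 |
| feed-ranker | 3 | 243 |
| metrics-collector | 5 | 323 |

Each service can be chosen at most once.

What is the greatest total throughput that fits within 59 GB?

Taking ab-test-router + image-resizer + recommendation-engine + email-composer + auth-service + notification-fanout + feed-ranker: 59 GB used, 4871 in throughput.
That's the maximum — no swap from here does better than 4871.

4871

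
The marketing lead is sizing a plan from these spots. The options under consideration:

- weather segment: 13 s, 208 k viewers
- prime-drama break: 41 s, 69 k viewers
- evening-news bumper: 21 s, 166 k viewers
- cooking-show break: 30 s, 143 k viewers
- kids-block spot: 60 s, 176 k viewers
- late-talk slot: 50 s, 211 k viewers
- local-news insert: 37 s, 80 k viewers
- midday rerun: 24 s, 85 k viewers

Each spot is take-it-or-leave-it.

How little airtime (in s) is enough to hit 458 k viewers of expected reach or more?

58

Look for the lowest-airtime combination reaching 458.
Taking weather segment + evening-news bumper + midday rerun gives 459 (≥ 458) for 58 s.
Below 58 s the best achievable stays under 458.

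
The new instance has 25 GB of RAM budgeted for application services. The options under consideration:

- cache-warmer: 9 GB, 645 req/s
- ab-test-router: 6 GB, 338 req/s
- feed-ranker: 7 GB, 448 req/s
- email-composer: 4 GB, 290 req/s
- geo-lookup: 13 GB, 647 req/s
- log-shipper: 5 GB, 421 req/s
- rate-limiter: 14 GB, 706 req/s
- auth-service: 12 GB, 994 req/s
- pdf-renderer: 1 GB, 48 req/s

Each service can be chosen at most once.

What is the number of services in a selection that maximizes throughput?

3

Best achievable throughput is 1929.
For example cache-warmer + email-composer + auth-service achieves it, using 25 GB.
Any selection reaching 1929 contains exactly 3 services.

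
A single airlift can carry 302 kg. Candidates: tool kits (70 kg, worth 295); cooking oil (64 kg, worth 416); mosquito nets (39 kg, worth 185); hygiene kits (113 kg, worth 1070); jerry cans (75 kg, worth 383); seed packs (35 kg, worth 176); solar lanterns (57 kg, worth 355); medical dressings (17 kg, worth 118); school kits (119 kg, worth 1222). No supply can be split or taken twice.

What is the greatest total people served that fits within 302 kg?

2708

Density check — school kits 10.27, hygiene kits 9.47, medical dressings 6.94 are the best per kg.
The ratio heuristic lands on hygiene kits + seed packs + medical dressings + school kits (2586) but leaves 18 kg idle.
Replace seed packs and medical dressings with cooking oil: the trade gains 122 net, giving 2708 at 296 kg.
Next best is hygiene kits + solar lanterns + school kits at 2647 (289 kg) — short by 61.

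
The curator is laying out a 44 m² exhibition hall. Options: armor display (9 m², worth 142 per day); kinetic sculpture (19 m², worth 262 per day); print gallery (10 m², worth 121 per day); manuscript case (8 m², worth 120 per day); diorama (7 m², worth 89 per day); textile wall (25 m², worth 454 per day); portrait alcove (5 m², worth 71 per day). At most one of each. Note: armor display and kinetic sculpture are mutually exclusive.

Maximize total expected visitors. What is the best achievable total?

Greedy by ratio would take armor display + manuscript case + textile wall: 42 m² used, total 716.
Dropping manuscript case frees 8 m²; slotting in print gallery (10 m²) lifts the total to 717 at 44 m².
No other feasible combination exceeds 717.

717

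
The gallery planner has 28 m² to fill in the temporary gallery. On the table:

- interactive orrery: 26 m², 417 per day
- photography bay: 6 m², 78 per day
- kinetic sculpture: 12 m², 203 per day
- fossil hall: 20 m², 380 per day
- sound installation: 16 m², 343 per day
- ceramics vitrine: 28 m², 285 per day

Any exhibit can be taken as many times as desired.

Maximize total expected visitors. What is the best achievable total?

Kinetic sculpture + sound installation uses 28 of the 28 m² and totals 546.
Nothing else within 28 m² beats 546.

546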